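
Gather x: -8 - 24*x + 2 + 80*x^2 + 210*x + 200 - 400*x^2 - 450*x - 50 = -320*x^2 - 264*x + 144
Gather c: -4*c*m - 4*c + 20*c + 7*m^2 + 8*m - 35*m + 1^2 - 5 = c*(16 - 4*m) + 7*m^2 - 27*m - 4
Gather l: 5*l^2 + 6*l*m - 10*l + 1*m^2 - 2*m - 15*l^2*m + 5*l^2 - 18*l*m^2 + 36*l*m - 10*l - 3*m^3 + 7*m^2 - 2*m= l^2*(10 - 15*m) + l*(-18*m^2 + 42*m - 20) - 3*m^3 + 8*m^2 - 4*m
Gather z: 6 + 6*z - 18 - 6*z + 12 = 0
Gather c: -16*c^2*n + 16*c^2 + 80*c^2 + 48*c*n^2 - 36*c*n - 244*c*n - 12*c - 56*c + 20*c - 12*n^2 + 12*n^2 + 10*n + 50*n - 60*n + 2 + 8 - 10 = c^2*(96 - 16*n) + c*(48*n^2 - 280*n - 48)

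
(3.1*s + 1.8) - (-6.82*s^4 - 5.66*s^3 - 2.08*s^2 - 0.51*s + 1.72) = 6.82*s^4 + 5.66*s^3 + 2.08*s^2 + 3.61*s + 0.0800000000000001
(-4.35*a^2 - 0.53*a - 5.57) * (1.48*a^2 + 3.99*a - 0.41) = -6.438*a^4 - 18.1409*a^3 - 8.5748*a^2 - 22.007*a + 2.2837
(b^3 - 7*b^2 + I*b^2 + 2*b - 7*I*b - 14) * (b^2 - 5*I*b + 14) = b^5 - 7*b^4 - 4*I*b^4 + 21*b^3 + 28*I*b^3 - 147*b^2 + 4*I*b^2 + 28*b - 28*I*b - 196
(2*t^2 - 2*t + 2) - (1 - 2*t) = 2*t^2 + 1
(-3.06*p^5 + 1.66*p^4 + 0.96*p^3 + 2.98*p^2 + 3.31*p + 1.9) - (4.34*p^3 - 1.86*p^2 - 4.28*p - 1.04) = -3.06*p^5 + 1.66*p^4 - 3.38*p^3 + 4.84*p^2 + 7.59*p + 2.94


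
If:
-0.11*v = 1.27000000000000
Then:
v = -11.55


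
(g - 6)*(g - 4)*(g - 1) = g^3 - 11*g^2 + 34*g - 24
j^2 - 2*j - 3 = (j - 3)*(j + 1)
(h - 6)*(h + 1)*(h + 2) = h^3 - 3*h^2 - 16*h - 12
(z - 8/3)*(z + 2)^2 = z^3 + 4*z^2/3 - 20*z/3 - 32/3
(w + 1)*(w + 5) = w^2 + 6*w + 5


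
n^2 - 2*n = n*(n - 2)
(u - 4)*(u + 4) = u^2 - 16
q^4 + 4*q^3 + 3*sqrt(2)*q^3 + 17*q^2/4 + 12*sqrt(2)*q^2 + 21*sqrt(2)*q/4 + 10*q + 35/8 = (q + 1/2)*(q + 7/2)*(q + sqrt(2)/2)*(q + 5*sqrt(2)/2)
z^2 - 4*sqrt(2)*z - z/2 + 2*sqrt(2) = (z - 1/2)*(z - 4*sqrt(2))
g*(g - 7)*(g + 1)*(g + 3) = g^4 - 3*g^3 - 25*g^2 - 21*g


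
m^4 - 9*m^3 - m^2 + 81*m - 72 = (m - 8)*(m - 3)*(m - 1)*(m + 3)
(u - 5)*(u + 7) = u^2 + 2*u - 35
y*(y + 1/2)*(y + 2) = y^3 + 5*y^2/2 + y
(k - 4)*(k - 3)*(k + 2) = k^3 - 5*k^2 - 2*k + 24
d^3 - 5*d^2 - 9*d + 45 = (d - 5)*(d - 3)*(d + 3)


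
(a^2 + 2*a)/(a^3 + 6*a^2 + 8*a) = 1/(a + 4)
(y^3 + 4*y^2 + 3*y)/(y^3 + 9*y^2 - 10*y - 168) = y*(y^2 + 4*y + 3)/(y^3 + 9*y^2 - 10*y - 168)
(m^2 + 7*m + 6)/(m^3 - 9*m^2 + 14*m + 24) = (m + 6)/(m^2 - 10*m + 24)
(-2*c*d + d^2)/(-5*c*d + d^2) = (2*c - d)/(5*c - d)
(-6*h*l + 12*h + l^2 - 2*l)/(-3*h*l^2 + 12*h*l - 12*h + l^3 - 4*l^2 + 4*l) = (6*h - l)/(3*h*l - 6*h - l^2 + 2*l)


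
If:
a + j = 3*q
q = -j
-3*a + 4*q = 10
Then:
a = -5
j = 5/4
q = -5/4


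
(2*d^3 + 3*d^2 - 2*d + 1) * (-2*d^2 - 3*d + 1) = -4*d^5 - 12*d^4 - 3*d^3 + 7*d^2 - 5*d + 1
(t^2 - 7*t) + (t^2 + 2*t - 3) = 2*t^2 - 5*t - 3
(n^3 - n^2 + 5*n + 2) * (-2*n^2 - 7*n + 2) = -2*n^5 - 5*n^4 - n^3 - 41*n^2 - 4*n + 4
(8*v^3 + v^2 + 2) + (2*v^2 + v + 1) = 8*v^3 + 3*v^2 + v + 3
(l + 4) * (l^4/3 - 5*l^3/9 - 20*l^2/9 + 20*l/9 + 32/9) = l^5/3 + 7*l^4/9 - 40*l^3/9 - 20*l^2/3 + 112*l/9 + 128/9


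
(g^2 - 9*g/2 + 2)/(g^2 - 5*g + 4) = (g - 1/2)/(g - 1)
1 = 1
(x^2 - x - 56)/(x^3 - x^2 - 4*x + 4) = (x^2 - x - 56)/(x^3 - x^2 - 4*x + 4)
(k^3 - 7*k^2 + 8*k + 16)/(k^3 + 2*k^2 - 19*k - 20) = (k - 4)/(k + 5)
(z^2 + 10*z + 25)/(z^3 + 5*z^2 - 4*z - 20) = (z + 5)/(z^2 - 4)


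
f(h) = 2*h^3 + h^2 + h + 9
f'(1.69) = 21.52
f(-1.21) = 5.71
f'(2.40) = 40.36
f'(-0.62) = 2.07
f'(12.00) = 889.00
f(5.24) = 329.45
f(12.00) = 3621.00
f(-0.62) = 8.29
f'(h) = 6*h^2 + 2*h + 1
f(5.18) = 319.00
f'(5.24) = 176.23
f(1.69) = 23.20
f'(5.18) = 172.35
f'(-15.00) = 1321.00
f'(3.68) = 89.61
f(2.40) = 44.81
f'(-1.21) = 7.36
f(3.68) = 125.89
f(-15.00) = -6531.00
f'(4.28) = 119.47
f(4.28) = 188.40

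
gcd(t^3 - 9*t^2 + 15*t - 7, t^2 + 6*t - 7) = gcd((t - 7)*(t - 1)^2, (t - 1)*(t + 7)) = t - 1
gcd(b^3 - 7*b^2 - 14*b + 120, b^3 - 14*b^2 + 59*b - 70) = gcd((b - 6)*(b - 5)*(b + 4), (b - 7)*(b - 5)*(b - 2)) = b - 5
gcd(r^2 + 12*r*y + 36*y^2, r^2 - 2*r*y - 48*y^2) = r + 6*y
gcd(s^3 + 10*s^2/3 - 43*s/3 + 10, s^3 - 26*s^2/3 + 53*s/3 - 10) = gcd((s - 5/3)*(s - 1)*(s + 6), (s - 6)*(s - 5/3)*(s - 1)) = s^2 - 8*s/3 + 5/3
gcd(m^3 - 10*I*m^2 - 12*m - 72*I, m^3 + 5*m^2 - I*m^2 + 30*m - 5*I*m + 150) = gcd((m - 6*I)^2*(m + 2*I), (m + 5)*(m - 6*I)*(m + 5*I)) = m - 6*I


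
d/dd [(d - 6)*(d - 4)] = 2*d - 10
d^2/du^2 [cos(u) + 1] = -cos(u)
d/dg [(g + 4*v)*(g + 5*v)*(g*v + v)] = v*(3*g^2 + 18*g*v + 2*g + 20*v^2 + 9*v)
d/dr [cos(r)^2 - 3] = -sin(2*r)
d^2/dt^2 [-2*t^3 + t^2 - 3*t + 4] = 2 - 12*t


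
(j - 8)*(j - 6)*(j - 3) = j^3 - 17*j^2 + 90*j - 144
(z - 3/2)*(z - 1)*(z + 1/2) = z^3 - 2*z^2 + z/4 + 3/4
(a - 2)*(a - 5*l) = a^2 - 5*a*l - 2*a + 10*l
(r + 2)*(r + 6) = r^2 + 8*r + 12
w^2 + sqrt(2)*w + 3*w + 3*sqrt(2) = (w + 3)*(w + sqrt(2))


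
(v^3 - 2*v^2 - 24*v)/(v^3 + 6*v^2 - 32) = v*(v - 6)/(v^2 + 2*v - 8)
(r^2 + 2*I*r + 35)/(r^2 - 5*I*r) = (r + 7*I)/r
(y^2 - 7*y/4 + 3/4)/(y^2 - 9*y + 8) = (y - 3/4)/(y - 8)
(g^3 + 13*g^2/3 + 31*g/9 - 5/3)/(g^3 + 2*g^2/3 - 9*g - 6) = (9*g^2 + 12*g - 5)/(3*(3*g^2 - 7*g - 6))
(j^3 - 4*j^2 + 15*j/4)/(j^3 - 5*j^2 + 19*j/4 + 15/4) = j*(2*j - 3)/(2*j^2 - 5*j - 3)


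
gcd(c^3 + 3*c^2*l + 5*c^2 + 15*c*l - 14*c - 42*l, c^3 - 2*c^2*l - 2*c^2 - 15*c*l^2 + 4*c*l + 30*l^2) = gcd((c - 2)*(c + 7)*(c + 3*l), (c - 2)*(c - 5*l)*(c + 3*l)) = c^2 + 3*c*l - 2*c - 6*l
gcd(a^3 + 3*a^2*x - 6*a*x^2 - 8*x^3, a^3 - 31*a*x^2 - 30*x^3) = a + x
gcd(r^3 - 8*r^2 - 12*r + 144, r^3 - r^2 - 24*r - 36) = r - 6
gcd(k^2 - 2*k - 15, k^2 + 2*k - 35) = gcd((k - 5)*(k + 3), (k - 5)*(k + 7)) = k - 5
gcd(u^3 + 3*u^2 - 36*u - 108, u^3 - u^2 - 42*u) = u + 6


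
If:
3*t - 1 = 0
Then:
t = 1/3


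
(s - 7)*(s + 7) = s^2 - 49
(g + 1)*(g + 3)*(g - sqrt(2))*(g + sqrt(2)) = g^4 + 4*g^3 + g^2 - 8*g - 6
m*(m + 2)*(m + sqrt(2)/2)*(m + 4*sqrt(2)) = m^4 + 2*m^3 + 9*sqrt(2)*m^3/2 + 4*m^2 + 9*sqrt(2)*m^2 + 8*m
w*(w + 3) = w^2 + 3*w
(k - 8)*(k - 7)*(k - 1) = k^3 - 16*k^2 + 71*k - 56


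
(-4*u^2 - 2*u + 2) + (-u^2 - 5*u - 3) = -5*u^2 - 7*u - 1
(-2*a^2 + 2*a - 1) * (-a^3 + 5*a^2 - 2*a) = 2*a^5 - 12*a^4 + 15*a^3 - 9*a^2 + 2*a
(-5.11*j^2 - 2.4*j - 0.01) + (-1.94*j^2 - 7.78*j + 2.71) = -7.05*j^2 - 10.18*j + 2.7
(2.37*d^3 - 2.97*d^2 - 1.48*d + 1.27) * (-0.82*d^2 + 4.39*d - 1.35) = -1.9434*d^5 + 12.8397*d^4 - 15.0242*d^3 - 3.5291*d^2 + 7.5733*d - 1.7145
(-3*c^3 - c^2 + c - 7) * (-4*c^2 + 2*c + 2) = 12*c^5 - 2*c^4 - 12*c^3 + 28*c^2 - 12*c - 14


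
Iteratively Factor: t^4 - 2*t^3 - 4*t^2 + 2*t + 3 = (t + 1)*(t^3 - 3*t^2 - t + 3) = (t + 1)^2*(t^2 - 4*t + 3) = (t - 1)*(t + 1)^2*(t - 3)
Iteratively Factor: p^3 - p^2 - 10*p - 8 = (p + 1)*(p^2 - 2*p - 8) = (p + 1)*(p + 2)*(p - 4)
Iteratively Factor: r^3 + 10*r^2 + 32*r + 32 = (r + 4)*(r^2 + 6*r + 8) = (r + 4)^2*(r + 2)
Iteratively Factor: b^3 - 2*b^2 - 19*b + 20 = (b - 5)*(b^2 + 3*b - 4) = (b - 5)*(b + 4)*(b - 1)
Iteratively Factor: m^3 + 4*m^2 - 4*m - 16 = (m + 4)*(m^2 - 4) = (m - 2)*(m + 4)*(m + 2)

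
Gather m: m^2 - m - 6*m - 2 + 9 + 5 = m^2 - 7*m + 12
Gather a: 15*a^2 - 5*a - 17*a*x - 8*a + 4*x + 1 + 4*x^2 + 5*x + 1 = 15*a^2 + a*(-17*x - 13) + 4*x^2 + 9*x + 2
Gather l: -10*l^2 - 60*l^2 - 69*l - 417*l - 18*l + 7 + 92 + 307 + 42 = -70*l^2 - 504*l + 448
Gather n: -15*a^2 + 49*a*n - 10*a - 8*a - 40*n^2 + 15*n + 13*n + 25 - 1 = -15*a^2 - 18*a - 40*n^2 + n*(49*a + 28) + 24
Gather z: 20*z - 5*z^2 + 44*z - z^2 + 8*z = -6*z^2 + 72*z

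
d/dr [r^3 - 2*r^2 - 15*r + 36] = 3*r^2 - 4*r - 15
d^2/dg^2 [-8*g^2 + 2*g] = -16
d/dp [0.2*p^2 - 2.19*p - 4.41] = 0.4*p - 2.19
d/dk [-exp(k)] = -exp(k)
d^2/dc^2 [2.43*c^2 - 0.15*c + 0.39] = 4.86000000000000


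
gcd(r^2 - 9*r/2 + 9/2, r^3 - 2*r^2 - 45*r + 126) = r - 3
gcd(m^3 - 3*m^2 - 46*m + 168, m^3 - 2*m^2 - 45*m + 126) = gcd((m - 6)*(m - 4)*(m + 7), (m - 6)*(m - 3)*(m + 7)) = m^2 + m - 42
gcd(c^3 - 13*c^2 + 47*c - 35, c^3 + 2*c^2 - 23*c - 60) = c - 5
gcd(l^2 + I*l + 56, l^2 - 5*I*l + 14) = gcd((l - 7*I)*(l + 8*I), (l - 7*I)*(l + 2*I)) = l - 7*I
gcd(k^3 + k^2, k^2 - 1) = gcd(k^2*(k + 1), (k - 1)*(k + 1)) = k + 1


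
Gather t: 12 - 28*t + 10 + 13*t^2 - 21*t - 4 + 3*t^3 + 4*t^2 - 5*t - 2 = 3*t^3 + 17*t^2 - 54*t + 16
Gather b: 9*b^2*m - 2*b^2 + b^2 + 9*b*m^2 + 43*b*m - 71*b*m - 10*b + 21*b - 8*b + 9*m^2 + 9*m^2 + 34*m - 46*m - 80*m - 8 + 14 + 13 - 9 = b^2*(9*m - 1) + b*(9*m^2 - 28*m + 3) + 18*m^2 - 92*m + 10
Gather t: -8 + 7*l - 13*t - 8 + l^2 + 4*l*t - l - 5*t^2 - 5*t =l^2 + 6*l - 5*t^2 + t*(4*l - 18) - 16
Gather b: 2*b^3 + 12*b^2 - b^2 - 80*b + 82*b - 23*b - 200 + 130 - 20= 2*b^3 + 11*b^2 - 21*b - 90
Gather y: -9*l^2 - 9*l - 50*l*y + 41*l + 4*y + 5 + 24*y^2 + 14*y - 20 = -9*l^2 + 32*l + 24*y^2 + y*(18 - 50*l) - 15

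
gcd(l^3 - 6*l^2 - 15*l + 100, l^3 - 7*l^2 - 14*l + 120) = l^2 - l - 20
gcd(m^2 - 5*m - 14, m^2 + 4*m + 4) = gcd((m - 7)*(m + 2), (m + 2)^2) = m + 2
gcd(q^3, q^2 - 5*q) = q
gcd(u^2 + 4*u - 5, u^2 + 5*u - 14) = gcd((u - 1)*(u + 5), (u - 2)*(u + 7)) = 1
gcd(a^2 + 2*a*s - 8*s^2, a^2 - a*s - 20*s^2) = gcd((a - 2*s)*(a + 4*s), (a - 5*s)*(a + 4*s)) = a + 4*s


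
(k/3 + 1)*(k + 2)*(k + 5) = k^3/3 + 10*k^2/3 + 31*k/3 + 10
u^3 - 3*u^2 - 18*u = u*(u - 6)*(u + 3)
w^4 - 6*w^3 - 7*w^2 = w^2*(w - 7)*(w + 1)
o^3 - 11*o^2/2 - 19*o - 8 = (o - 8)*(o + 1/2)*(o + 2)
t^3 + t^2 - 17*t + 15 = (t - 3)*(t - 1)*(t + 5)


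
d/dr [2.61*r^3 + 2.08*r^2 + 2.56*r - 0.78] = 7.83*r^2 + 4.16*r + 2.56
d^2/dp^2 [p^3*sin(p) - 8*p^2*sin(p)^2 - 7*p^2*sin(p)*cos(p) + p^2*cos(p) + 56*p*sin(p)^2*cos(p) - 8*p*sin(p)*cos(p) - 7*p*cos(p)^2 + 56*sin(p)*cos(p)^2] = -p^3*sin(p) + 14*p^2*sin(2*p) + 5*p^2*cos(p) - 16*p^2*cos(2*p) + 2*p*sin(p) - 16*p*sin(2*p) - 14*p*cos(p) - 14*p*cos(2*p) + 126*p*cos(3*p) - 42*sin(p) + 7*sin(2*p) - 42*sin(3*p) + 2*cos(p) - 8*cos(2*p) - 8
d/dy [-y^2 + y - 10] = 1 - 2*y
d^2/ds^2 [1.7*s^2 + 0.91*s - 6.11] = 3.40000000000000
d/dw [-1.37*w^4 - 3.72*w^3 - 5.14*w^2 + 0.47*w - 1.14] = -5.48*w^3 - 11.16*w^2 - 10.28*w + 0.47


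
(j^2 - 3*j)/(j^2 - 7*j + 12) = j/(j - 4)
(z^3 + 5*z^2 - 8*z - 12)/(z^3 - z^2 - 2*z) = (z + 6)/z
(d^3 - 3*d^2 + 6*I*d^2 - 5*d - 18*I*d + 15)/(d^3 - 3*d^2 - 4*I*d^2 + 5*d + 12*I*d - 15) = (d + 5*I)/(d - 5*I)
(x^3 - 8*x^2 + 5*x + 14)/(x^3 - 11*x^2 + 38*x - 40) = (x^2 - 6*x - 7)/(x^2 - 9*x + 20)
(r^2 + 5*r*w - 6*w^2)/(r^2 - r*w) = (r + 6*w)/r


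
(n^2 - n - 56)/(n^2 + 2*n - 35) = (n - 8)/(n - 5)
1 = 1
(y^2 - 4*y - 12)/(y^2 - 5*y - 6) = (y + 2)/(y + 1)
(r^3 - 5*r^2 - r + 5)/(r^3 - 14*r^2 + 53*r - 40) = (r + 1)/(r - 8)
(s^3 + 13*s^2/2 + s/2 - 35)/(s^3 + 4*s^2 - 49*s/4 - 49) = 2*(s^2 + 3*s - 10)/(2*s^2 + s - 28)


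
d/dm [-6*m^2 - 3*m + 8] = -12*m - 3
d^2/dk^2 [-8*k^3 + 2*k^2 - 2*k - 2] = 4 - 48*k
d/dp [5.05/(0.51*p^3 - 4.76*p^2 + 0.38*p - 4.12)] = (-7.7265*p^2 + 48.076*p - 1.919)/(0.51*p^3 - 4.76*p^2 + 0.38*p - 4.12)^2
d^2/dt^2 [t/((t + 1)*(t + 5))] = 2*(t^3 - 15*t - 30)/(t^6 + 18*t^5 + 123*t^4 + 396*t^3 + 615*t^2 + 450*t + 125)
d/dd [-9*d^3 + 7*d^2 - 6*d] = -27*d^2 + 14*d - 6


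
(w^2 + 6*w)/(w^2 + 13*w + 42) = w/(w + 7)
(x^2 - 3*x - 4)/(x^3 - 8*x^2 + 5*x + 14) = (x - 4)/(x^2 - 9*x + 14)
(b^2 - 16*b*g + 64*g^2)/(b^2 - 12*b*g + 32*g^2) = (b - 8*g)/(b - 4*g)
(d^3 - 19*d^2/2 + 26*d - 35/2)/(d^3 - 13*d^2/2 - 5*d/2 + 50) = (2*d^2 - 9*d + 7)/(2*d^2 - 3*d - 20)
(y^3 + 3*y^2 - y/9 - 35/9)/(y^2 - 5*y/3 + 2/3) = (9*y^2 + 36*y + 35)/(3*(3*y - 2))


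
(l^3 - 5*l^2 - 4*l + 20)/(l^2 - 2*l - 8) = (l^2 - 7*l + 10)/(l - 4)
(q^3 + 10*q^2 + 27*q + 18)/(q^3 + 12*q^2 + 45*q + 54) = (q + 1)/(q + 3)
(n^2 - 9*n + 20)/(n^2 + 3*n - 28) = (n - 5)/(n + 7)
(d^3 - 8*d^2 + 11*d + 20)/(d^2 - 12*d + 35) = (d^2 - 3*d - 4)/(d - 7)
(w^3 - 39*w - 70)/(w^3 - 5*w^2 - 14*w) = (w + 5)/w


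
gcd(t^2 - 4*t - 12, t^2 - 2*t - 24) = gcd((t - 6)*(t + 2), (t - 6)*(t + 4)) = t - 6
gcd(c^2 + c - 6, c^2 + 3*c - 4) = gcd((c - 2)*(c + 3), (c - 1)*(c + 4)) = 1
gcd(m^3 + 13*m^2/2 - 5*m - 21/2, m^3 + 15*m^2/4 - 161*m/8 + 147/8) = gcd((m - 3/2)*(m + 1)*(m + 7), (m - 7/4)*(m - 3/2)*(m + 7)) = m^2 + 11*m/2 - 21/2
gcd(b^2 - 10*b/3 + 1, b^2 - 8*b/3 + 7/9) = b - 1/3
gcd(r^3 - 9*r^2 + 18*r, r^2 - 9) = r - 3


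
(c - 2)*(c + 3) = c^2 + c - 6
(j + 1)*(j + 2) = j^2 + 3*j + 2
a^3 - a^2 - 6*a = a*(a - 3)*(a + 2)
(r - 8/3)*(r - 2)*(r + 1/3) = r^3 - 13*r^2/3 + 34*r/9 + 16/9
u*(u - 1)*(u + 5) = u^3 + 4*u^2 - 5*u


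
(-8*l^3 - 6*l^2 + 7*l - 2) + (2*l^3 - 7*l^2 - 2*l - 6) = -6*l^3 - 13*l^2 + 5*l - 8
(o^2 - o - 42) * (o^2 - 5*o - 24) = o^4 - 6*o^3 - 61*o^2 + 234*o + 1008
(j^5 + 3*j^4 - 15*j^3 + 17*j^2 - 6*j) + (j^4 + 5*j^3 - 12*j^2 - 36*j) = j^5 + 4*j^4 - 10*j^3 + 5*j^2 - 42*j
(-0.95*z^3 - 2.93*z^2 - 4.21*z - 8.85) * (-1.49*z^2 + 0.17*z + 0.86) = 1.4155*z^5 + 4.2042*z^4 + 4.9578*z^3 + 9.951*z^2 - 5.1251*z - 7.611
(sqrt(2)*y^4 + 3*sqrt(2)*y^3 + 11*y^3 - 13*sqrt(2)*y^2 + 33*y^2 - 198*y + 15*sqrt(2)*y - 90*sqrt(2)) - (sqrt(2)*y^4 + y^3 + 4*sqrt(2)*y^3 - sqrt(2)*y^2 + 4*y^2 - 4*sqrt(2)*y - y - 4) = -sqrt(2)*y^3 + 10*y^3 - 12*sqrt(2)*y^2 + 29*y^2 - 197*y + 19*sqrt(2)*y - 90*sqrt(2) + 4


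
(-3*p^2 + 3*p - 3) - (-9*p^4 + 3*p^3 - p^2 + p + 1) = 9*p^4 - 3*p^3 - 2*p^2 + 2*p - 4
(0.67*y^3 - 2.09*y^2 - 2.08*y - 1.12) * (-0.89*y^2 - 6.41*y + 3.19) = -0.5963*y^5 - 2.4346*y^4 + 17.3854*y^3 + 7.6625*y^2 + 0.544*y - 3.5728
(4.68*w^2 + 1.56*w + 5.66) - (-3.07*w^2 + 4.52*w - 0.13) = 7.75*w^2 - 2.96*w + 5.79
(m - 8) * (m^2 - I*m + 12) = m^3 - 8*m^2 - I*m^2 + 12*m + 8*I*m - 96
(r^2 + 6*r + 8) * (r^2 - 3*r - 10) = r^4 + 3*r^3 - 20*r^2 - 84*r - 80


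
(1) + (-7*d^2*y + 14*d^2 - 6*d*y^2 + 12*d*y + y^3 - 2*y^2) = -7*d^2*y + 14*d^2 - 6*d*y^2 + 12*d*y + y^3 - 2*y^2 + 1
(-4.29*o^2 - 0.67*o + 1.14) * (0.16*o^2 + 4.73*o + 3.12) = -0.6864*o^4 - 20.3989*o^3 - 16.3715*o^2 + 3.3018*o + 3.5568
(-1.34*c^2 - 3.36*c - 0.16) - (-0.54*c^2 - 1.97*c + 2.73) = -0.8*c^2 - 1.39*c - 2.89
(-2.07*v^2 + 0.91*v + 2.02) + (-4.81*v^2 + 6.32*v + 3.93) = -6.88*v^2 + 7.23*v + 5.95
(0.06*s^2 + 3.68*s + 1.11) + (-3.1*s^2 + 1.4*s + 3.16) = -3.04*s^2 + 5.08*s + 4.27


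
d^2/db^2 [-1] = 0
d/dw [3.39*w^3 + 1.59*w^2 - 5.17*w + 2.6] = 10.17*w^2 + 3.18*w - 5.17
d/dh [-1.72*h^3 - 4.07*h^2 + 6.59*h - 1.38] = -5.16*h^2 - 8.14*h + 6.59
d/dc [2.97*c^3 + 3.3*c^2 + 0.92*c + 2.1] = 8.91*c^2 + 6.6*c + 0.92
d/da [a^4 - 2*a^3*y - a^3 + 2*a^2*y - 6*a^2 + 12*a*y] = 4*a^3 - 6*a^2*y - 3*a^2 + 4*a*y - 12*a + 12*y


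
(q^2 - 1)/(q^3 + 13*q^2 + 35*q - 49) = (q + 1)/(q^2 + 14*q + 49)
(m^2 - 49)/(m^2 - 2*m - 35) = (m + 7)/(m + 5)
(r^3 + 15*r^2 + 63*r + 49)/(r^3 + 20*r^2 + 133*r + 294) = (r + 1)/(r + 6)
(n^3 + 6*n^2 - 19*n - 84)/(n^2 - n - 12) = n + 7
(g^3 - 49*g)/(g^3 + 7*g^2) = (g - 7)/g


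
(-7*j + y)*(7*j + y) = -49*j^2 + y^2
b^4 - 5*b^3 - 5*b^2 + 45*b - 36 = (b - 4)*(b - 3)*(b - 1)*(b + 3)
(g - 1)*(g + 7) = g^2 + 6*g - 7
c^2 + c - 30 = (c - 5)*(c + 6)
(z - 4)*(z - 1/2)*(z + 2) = z^3 - 5*z^2/2 - 7*z + 4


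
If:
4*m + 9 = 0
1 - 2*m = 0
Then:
No Solution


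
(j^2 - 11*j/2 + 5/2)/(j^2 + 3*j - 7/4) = 2*(j - 5)/(2*j + 7)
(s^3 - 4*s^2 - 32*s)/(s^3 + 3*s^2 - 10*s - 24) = s*(s - 8)/(s^2 - s - 6)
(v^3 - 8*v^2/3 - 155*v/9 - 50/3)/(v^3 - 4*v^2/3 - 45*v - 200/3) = (v^2 - 13*v/3 - 10)/(v^2 - 3*v - 40)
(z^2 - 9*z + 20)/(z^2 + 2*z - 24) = (z - 5)/(z + 6)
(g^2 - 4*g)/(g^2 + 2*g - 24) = g/(g + 6)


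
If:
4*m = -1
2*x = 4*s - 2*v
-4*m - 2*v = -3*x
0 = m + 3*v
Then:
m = -1/4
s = -7/72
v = 1/12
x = -5/18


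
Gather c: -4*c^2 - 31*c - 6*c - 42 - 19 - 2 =-4*c^2 - 37*c - 63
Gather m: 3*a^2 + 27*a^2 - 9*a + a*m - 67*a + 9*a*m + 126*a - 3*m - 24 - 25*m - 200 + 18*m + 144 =30*a^2 + 50*a + m*(10*a - 10) - 80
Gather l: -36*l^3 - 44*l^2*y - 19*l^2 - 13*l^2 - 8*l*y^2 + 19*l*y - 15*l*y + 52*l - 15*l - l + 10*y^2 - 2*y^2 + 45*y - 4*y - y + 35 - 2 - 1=-36*l^3 + l^2*(-44*y - 32) + l*(-8*y^2 + 4*y + 36) + 8*y^2 + 40*y + 32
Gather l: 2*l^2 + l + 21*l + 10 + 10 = 2*l^2 + 22*l + 20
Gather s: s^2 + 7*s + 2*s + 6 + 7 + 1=s^2 + 9*s + 14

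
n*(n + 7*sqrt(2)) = n^2 + 7*sqrt(2)*n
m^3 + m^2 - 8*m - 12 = (m - 3)*(m + 2)^2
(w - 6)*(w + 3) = w^2 - 3*w - 18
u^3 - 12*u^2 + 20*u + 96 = (u - 8)*(u - 6)*(u + 2)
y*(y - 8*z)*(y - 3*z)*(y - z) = y^4 - 12*y^3*z + 35*y^2*z^2 - 24*y*z^3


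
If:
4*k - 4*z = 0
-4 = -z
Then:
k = 4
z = 4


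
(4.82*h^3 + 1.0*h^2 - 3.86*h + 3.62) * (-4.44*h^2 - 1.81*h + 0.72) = -21.4008*h^5 - 13.1642*h^4 + 18.7988*h^3 - 8.3662*h^2 - 9.3314*h + 2.6064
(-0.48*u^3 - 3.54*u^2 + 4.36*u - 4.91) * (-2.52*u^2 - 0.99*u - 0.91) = 1.2096*u^5 + 9.396*u^4 - 7.0458*u^3 + 11.2782*u^2 + 0.8933*u + 4.4681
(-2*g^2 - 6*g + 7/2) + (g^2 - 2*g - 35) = -g^2 - 8*g - 63/2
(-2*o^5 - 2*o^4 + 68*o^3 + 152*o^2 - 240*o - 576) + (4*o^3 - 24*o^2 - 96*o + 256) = -2*o^5 - 2*o^4 + 72*o^3 + 128*o^2 - 336*o - 320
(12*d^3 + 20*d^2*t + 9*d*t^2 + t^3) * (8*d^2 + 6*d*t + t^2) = 96*d^5 + 232*d^4*t + 204*d^3*t^2 + 82*d^2*t^3 + 15*d*t^4 + t^5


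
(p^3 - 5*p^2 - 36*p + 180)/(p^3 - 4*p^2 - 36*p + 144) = (p - 5)/(p - 4)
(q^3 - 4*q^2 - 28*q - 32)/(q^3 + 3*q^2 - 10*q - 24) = (q^2 - 6*q - 16)/(q^2 + q - 12)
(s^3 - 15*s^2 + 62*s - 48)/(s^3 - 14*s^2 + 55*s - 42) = (s - 8)/(s - 7)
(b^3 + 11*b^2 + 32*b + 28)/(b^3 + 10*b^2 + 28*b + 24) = (b + 7)/(b + 6)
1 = 1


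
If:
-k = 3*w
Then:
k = -3*w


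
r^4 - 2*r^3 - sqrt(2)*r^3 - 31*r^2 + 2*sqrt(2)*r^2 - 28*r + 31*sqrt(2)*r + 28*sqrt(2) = (r - 7)*(r + 1)*(r + 4)*(r - sqrt(2))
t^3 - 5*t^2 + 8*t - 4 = (t - 2)^2*(t - 1)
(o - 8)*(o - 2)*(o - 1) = o^3 - 11*o^2 + 26*o - 16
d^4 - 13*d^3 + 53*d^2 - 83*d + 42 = (d - 7)*(d - 3)*(d - 2)*(d - 1)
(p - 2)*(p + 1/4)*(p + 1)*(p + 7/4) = p^4 + p^3 - 57*p^2/16 - 71*p/16 - 7/8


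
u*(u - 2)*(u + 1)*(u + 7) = u^4 + 6*u^3 - 9*u^2 - 14*u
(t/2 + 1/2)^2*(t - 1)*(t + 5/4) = t^4/4 + 9*t^3/16 + t^2/16 - 9*t/16 - 5/16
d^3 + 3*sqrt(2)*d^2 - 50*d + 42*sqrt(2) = (d - 3*sqrt(2))*(d - sqrt(2))*(d + 7*sqrt(2))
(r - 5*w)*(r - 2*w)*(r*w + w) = r^3*w - 7*r^2*w^2 + r^2*w + 10*r*w^3 - 7*r*w^2 + 10*w^3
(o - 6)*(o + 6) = o^2 - 36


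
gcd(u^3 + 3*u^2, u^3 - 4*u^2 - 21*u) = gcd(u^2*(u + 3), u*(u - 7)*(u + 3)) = u^2 + 3*u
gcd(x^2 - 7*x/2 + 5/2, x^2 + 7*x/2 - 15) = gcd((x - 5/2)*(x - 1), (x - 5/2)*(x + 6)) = x - 5/2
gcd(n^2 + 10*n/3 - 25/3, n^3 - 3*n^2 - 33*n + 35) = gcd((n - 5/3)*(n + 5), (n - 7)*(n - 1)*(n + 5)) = n + 5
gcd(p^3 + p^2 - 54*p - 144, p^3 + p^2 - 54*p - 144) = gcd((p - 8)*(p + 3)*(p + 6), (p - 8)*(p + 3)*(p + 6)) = p^3 + p^2 - 54*p - 144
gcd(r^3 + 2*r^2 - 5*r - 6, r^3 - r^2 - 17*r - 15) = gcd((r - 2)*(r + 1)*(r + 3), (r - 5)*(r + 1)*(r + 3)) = r^2 + 4*r + 3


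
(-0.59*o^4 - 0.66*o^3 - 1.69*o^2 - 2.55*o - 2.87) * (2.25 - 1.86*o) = 1.0974*o^5 - 0.0998999999999999*o^4 + 1.6584*o^3 + 0.940500000000001*o^2 - 0.399299999999999*o - 6.4575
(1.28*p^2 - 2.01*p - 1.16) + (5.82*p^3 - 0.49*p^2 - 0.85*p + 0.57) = 5.82*p^3 + 0.79*p^2 - 2.86*p - 0.59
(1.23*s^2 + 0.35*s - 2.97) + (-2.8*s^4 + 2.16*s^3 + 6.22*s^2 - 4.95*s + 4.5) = -2.8*s^4 + 2.16*s^3 + 7.45*s^2 - 4.6*s + 1.53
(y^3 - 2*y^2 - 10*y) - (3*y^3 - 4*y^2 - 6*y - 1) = -2*y^3 + 2*y^2 - 4*y + 1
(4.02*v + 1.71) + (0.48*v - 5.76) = 4.5*v - 4.05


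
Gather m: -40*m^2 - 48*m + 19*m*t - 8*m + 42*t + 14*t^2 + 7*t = -40*m^2 + m*(19*t - 56) + 14*t^2 + 49*t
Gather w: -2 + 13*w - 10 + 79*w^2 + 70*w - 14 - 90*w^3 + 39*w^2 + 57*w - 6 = -90*w^3 + 118*w^2 + 140*w - 32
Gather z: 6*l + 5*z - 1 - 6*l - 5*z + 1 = 0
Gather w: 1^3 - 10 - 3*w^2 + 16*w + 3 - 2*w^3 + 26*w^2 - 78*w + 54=-2*w^3 + 23*w^2 - 62*w + 48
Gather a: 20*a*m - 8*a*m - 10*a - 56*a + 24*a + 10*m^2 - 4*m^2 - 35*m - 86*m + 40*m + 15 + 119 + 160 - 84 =a*(12*m - 42) + 6*m^2 - 81*m + 210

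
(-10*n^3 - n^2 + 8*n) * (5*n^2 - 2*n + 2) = -50*n^5 + 15*n^4 + 22*n^3 - 18*n^2 + 16*n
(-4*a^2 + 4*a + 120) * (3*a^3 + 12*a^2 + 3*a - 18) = -12*a^5 - 36*a^4 + 396*a^3 + 1524*a^2 + 288*a - 2160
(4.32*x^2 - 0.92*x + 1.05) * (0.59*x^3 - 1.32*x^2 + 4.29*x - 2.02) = 2.5488*x^5 - 6.2452*x^4 + 20.3667*x^3 - 14.0592*x^2 + 6.3629*x - 2.121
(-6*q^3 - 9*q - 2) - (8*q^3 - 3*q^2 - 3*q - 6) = -14*q^3 + 3*q^2 - 6*q + 4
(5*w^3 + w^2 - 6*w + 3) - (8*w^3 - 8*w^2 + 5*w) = -3*w^3 + 9*w^2 - 11*w + 3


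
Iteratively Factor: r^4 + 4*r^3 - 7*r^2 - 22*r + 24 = (r + 4)*(r^3 - 7*r + 6) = (r + 3)*(r + 4)*(r^2 - 3*r + 2) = (r - 1)*(r + 3)*(r + 4)*(r - 2)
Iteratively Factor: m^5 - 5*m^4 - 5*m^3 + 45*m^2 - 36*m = (m + 3)*(m^4 - 8*m^3 + 19*m^2 - 12*m) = m*(m + 3)*(m^3 - 8*m^2 + 19*m - 12) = m*(m - 4)*(m + 3)*(m^2 - 4*m + 3) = m*(m - 4)*(m - 1)*(m + 3)*(m - 3)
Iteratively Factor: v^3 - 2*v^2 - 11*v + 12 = (v + 3)*(v^2 - 5*v + 4) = (v - 1)*(v + 3)*(v - 4)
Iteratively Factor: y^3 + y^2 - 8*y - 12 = (y - 3)*(y^2 + 4*y + 4) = (y - 3)*(y + 2)*(y + 2)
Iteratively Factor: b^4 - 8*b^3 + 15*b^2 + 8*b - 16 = (b + 1)*(b^3 - 9*b^2 + 24*b - 16) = (b - 4)*(b + 1)*(b^2 - 5*b + 4) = (b - 4)^2*(b + 1)*(b - 1)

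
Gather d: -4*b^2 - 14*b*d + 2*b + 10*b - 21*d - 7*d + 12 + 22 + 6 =-4*b^2 + 12*b + d*(-14*b - 28) + 40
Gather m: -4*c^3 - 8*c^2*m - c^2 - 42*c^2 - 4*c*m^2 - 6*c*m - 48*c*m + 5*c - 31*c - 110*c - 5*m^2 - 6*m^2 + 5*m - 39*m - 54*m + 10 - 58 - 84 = -4*c^3 - 43*c^2 - 136*c + m^2*(-4*c - 11) + m*(-8*c^2 - 54*c - 88) - 132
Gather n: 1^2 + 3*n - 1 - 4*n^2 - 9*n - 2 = -4*n^2 - 6*n - 2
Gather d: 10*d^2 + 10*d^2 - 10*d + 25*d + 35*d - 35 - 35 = 20*d^2 + 50*d - 70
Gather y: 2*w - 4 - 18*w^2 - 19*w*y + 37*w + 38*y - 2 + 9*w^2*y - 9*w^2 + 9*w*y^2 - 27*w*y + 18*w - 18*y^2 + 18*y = -27*w^2 + 57*w + y^2*(9*w - 18) + y*(9*w^2 - 46*w + 56) - 6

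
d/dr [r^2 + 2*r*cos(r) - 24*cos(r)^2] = -2*r*sin(r) + 2*r + 24*sin(2*r) + 2*cos(r)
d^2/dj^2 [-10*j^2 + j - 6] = -20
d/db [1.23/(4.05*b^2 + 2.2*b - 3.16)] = (-9.963*b - 2.706)/(4.05*b^2 + 2.2*b - 3.16)^2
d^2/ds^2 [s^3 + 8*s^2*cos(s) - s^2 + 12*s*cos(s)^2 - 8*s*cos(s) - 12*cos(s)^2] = -8*s^2*cos(s) - 32*s*sin(s) + 8*s*cos(s) - 24*s*cos(2*s) + 6*s + 16*sqrt(2)*sin(s + pi/4) + 24*sqrt(2)*cos(2*s + pi/4) - 2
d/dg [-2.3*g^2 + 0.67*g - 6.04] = 0.67 - 4.6*g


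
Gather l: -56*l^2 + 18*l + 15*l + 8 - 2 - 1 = -56*l^2 + 33*l + 5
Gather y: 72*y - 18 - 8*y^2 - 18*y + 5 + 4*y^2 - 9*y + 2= -4*y^2 + 45*y - 11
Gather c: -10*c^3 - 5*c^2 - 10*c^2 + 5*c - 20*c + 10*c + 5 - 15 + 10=-10*c^3 - 15*c^2 - 5*c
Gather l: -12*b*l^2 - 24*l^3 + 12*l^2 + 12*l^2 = -24*l^3 + l^2*(24 - 12*b)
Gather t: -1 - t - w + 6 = -t - w + 5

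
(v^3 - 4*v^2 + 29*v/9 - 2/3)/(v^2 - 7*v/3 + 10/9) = (3*v^2 - 10*v + 3)/(3*v - 5)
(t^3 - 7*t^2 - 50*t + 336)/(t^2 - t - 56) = t - 6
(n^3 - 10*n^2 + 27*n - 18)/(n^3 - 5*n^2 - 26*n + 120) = (n^2 - 4*n + 3)/(n^2 + n - 20)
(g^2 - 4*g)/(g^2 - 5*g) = (g - 4)/(g - 5)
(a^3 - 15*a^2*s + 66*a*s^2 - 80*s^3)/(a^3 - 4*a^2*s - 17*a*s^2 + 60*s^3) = (-a^2 + 10*a*s - 16*s^2)/(-a^2 - a*s + 12*s^2)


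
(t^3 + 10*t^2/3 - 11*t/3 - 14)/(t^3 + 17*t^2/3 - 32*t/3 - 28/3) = (3*t^2 + 16*t + 21)/(3*t^2 + 23*t + 14)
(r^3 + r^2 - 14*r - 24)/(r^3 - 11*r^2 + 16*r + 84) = (r^2 - r - 12)/(r^2 - 13*r + 42)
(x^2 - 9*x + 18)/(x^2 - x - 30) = (x - 3)/(x + 5)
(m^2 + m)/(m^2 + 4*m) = (m + 1)/(m + 4)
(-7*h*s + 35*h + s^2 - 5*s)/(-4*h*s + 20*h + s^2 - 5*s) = (-7*h + s)/(-4*h + s)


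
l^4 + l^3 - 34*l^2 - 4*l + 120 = (l - 5)*(l - 2)*(l + 2)*(l + 6)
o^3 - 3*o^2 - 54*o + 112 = (o - 8)*(o - 2)*(o + 7)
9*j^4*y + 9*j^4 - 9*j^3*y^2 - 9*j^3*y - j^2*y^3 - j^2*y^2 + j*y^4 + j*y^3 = (-3*j + y)*(-j + y)*(3*j + y)*(j*y + j)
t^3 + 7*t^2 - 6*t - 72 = (t - 3)*(t + 4)*(t + 6)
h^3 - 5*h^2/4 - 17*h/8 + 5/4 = (h - 2)*(h - 1/2)*(h + 5/4)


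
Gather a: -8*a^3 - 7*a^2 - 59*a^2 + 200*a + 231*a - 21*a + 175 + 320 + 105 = -8*a^3 - 66*a^2 + 410*a + 600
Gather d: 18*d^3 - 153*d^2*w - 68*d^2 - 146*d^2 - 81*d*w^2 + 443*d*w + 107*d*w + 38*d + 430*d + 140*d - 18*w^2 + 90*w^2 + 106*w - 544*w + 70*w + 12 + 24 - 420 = 18*d^3 + d^2*(-153*w - 214) + d*(-81*w^2 + 550*w + 608) + 72*w^2 - 368*w - 384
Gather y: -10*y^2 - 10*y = -10*y^2 - 10*y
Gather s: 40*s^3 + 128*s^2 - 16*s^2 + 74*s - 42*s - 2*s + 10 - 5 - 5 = 40*s^3 + 112*s^2 + 30*s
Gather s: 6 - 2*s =6 - 2*s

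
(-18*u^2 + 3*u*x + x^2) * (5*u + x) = -90*u^3 - 3*u^2*x + 8*u*x^2 + x^3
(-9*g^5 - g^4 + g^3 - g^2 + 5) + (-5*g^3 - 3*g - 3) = -9*g^5 - g^4 - 4*g^3 - g^2 - 3*g + 2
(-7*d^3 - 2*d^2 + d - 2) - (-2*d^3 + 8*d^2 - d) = -5*d^3 - 10*d^2 + 2*d - 2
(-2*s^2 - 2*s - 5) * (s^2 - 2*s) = -2*s^4 + 2*s^3 - s^2 + 10*s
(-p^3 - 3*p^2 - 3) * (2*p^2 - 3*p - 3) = -2*p^5 - 3*p^4 + 12*p^3 + 3*p^2 + 9*p + 9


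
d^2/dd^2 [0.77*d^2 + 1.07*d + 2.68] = 1.54000000000000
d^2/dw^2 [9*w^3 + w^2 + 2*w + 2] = 54*w + 2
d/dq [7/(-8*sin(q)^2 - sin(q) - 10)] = 7*(16*sin(q) + 1)*cos(q)/(8*sin(q)^2 + sin(q) + 10)^2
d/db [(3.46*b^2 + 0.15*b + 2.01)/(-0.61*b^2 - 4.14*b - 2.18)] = (-14.2329*b^2 - 12.6334*b + 7.9944)/(0.3721*b^4 + 5.0508*b^3 + 19.7992*b^2 + 18.0504*b + 4.7524)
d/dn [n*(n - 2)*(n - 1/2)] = 3*n^2 - 5*n + 1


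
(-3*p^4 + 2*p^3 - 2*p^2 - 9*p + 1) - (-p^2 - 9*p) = -3*p^4 + 2*p^3 - p^2 + 1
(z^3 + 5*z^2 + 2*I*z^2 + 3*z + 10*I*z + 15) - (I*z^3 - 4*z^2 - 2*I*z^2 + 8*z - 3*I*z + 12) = z^3 - I*z^3 + 9*z^2 + 4*I*z^2 - 5*z + 13*I*z + 3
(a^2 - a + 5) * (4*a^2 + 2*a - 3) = 4*a^4 - 2*a^3 + 15*a^2 + 13*a - 15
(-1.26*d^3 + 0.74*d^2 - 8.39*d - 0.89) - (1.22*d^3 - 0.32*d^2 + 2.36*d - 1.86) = -2.48*d^3 + 1.06*d^2 - 10.75*d + 0.97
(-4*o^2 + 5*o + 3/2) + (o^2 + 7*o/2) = -3*o^2 + 17*o/2 + 3/2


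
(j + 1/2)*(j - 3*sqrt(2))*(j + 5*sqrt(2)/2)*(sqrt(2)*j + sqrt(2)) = sqrt(2)*j^4 - j^3 + 3*sqrt(2)*j^3/2 - 29*sqrt(2)*j^2/2 - 3*j^2/2 - 45*sqrt(2)*j/2 - j/2 - 15*sqrt(2)/2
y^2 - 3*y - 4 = (y - 4)*(y + 1)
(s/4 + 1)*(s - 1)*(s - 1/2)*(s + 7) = s^4/4 + 19*s^3/8 + 3*s^2 - 73*s/8 + 7/2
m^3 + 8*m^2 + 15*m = m*(m + 3)*(m + 5)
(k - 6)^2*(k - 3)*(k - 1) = k^4 - 16*k^3 + 87*k^2 - 180*k + 108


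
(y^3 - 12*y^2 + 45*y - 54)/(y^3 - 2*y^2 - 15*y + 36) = (y - 6)/(y + 4)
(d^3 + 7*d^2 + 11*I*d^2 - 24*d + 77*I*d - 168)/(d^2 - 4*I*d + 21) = (d^2 + d*(7 + 8*I) + 56*I)/(d - 7*I)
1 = 1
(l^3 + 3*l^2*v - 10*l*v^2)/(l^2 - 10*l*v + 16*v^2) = l*(-l - 5*v)/(-l + 8*v)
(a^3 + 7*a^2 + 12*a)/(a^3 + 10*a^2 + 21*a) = (a + 4)/(a + 7)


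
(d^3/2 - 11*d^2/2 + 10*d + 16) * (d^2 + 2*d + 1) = d^5/2 - 9*d^4/2 - d^3/2 + 61*d^2/2 + 42*d + 16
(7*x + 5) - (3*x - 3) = 4*x + 8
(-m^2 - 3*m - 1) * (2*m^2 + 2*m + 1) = -2*m^4 - 8*m^3 - 9*m^2 - 5*m - 1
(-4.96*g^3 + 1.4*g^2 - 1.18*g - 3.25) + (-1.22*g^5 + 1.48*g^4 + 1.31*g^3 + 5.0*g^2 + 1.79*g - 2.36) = -1.22*g^5 + 1.48*g^4 - 3.65*g^3 + 6.4*g^2 + 0.61*g - 5.61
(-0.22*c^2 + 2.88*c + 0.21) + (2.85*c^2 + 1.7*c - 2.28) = 2.63*c^2 + 4.58*c - 2.07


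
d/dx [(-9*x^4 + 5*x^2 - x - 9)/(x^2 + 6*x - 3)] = (-18*x^5 - 162*x^4 + 108*x^3 + 31*x^2 - 12*x + 57)/(x^4 + 12*x^3 + 30*x^2 - 36*x + 9)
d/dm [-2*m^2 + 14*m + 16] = 14 - 4*m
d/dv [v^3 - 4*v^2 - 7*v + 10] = 3*v^2 - 8*v - 7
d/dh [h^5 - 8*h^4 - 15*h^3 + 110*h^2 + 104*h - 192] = 5*h^4 - 32*h^3 - 45*h^2 + 220*h + 104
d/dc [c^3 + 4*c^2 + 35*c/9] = 3*c^2 + 8*c + 35/9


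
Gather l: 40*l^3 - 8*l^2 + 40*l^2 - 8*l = 40*l^3 + 32*l^2 - 8*l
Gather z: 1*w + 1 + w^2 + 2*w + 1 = w^2 + 3*w + 2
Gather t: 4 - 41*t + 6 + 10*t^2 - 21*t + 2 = 10*t^2 - 62*t + 12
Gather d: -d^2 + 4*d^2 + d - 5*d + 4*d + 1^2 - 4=3*d^2 - 3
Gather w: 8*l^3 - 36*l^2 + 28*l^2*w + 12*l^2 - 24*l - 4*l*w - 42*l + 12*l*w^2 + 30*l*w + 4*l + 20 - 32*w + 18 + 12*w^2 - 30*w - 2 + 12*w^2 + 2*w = 8*l^3 - 24*l^2 - 62*l + w^2*(12*l + 24) + w*(28*l^2 + 26*l - 60) + 36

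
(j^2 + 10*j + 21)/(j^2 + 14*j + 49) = (j + 3)/(j + 7)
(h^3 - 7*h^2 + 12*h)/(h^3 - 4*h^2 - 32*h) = (-h^2 + 7*h - 12)/(-h^2 + 4*h + 32)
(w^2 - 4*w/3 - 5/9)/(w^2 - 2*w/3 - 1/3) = (w - 5/3)/(w - 1)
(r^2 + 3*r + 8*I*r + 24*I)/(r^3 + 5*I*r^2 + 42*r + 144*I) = (r + 3)/(r^2 - 3*I*r + 18)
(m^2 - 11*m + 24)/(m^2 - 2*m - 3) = (m - 8)/(m + 1)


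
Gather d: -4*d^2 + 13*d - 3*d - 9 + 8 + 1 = -4*d^2 + 10*d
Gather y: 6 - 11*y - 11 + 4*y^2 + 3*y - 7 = 4*y^2 - 8*y - 12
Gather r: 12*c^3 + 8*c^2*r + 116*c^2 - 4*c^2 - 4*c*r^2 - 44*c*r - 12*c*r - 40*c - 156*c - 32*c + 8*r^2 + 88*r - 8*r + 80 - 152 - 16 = 12*c^3 + 112*c^2 - 228*c + r^2*(8 - 4*c) + r*(8*c^2 - 56*c + 80) - 88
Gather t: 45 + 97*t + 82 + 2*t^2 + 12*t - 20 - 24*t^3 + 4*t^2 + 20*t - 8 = -24*t^3 + 6*t^2 + 129*t + 99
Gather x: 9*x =9*x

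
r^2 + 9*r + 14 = (r + 2)*(r + 7)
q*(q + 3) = q^2 + 3*q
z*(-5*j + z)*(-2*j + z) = 10*j^2*z - 7*j*z^2 + z^3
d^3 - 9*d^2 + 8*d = d*(d - 8)*(d - 1)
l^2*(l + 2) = l^3 + 2*l^2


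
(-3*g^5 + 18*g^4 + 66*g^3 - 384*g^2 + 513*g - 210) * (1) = -3*g^5 + 18*g^4 + 66*g^3 - 384*g^2 + 513*g - 210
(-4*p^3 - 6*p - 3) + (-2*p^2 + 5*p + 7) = -4*p^3 - 2*p^2 - p + 4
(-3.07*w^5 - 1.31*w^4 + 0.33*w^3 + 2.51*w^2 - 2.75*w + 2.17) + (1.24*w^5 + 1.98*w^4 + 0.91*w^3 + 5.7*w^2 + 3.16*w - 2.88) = -1.83*w^5 + 0.67*w^4 + 1.24*w^3 + 8.21*w^2 + 0.41*w - 0.71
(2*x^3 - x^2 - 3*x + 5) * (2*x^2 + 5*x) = 4*x^5 + 8*x^4 - 11*x^3 - 5*x^2 + 25*x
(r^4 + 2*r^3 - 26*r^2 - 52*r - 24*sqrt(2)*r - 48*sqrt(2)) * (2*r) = 2*r^5 + 4*r^4 - 52*r^3 - 104*r^2 - 48*sqrt(2)*r^2 - 96*sqrt(2)*r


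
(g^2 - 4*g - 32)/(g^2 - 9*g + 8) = (g + 4)/(g - 1)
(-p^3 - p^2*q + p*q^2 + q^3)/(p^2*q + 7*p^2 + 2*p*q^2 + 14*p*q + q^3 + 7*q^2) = (-p + q)/(q + 7)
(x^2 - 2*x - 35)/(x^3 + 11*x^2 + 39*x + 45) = (x - 7)/(x^2 + 6*x + 9)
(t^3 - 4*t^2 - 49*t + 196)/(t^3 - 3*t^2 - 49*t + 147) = (t - 4)/(t - 3)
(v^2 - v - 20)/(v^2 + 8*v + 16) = (v - 5)/(v + 4)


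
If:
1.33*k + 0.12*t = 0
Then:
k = -0.0902255639097744*t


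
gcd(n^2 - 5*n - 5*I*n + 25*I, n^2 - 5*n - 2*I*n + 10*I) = n - 5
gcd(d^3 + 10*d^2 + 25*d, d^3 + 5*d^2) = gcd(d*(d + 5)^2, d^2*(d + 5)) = d^2 + 5*d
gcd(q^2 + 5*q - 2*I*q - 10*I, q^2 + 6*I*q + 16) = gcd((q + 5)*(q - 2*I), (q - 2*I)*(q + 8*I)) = q - 2*I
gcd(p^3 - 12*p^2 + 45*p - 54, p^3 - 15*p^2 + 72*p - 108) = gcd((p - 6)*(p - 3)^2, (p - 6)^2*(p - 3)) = p^2 - 9*p + 18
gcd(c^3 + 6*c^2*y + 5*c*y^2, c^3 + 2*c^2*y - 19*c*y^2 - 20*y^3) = c^2 + 6*c*y + 5*y^2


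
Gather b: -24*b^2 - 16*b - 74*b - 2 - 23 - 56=-24*b^2 - 90*b - 81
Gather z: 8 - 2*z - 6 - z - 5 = -3*z - 3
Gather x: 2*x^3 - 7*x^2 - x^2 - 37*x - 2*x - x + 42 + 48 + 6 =2*x^3 - 8*x^2 - 40*x + 96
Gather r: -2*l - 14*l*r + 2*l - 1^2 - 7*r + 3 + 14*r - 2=r*(7 - 14*l)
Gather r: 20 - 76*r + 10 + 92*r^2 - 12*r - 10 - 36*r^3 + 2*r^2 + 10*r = -36*r^3 + 94*r^2 - 78*r + 20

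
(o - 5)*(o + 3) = o^2 - 2*o - 15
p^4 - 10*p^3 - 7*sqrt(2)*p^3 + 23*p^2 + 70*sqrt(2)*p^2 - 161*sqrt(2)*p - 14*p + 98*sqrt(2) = (p - 7)*(p - 2)*(p - 1)*(p - 7*sqrt(2))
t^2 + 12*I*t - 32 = (t + 4*I)*(t + 8*I)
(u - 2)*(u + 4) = u^2 + 2*u - 8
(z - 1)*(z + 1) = z^2 - 1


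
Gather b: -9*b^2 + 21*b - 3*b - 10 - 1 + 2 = -9*b^2 + 18*b - 9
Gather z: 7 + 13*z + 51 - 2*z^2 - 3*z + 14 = -2*z^2 + 10*z + 72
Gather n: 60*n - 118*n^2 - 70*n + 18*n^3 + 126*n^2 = 18*n^3 + 8*n^2 - 10*n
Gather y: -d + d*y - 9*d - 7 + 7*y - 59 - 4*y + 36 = -10*d + y*(d + 3) - 30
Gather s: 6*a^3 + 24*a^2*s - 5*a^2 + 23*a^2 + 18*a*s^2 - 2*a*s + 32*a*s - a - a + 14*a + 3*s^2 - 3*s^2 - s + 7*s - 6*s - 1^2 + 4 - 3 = 6*a^3 + 18*a^2 + 18*a*s^2 + 12*a + s*(24*a^2 + 30*a)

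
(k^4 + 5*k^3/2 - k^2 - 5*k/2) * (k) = k^5 + 5*k^4/2 - k^3 - 5*k^2/2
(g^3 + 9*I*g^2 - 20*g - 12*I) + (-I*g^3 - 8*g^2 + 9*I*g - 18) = g^3 - I*g^3 - 8*g^2 + 9*I*g^2 - 20*g + 9*I*g - 18 - 12*I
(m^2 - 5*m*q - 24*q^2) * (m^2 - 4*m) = m^4 - 5*m^3*q - 4*m^3 - 24*m^2*q^2 + 20*m^2*q + 96*m*q^2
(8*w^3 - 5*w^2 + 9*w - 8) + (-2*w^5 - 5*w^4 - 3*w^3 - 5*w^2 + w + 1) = -2*w^5 - 5*w^4 + 5*w^3 - 10*w^2 + 10*w - 7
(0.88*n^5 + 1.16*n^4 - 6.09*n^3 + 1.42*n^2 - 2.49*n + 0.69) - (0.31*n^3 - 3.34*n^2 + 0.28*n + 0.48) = 0.88*n^5 + 1.16*n^4 - 6.4*n^3 + 4.76*n^2 - 2.77*n + 0.21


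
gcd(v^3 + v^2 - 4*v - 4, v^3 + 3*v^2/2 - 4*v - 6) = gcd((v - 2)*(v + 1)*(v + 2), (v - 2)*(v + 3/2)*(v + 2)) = v^2 - 4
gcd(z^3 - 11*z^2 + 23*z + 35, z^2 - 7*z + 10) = z - 5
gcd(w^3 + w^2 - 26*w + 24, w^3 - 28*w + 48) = w^2 + 2*w - 24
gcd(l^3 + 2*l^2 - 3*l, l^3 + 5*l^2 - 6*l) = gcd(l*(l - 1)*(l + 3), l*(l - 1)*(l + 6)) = l^2 - l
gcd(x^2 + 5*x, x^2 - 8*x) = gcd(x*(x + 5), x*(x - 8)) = x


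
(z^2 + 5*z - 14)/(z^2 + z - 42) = (z - 2)/(z - 6)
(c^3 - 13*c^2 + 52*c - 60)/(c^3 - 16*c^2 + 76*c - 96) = (c - 5)/(c - 8)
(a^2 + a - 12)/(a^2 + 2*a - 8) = (a - 3)/(a - 2)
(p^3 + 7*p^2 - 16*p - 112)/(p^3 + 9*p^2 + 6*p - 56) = (p - 4)/(p - 2)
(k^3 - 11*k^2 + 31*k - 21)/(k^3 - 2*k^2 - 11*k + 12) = (k^2 - 10*k + 21)/(k^2 - k - 12)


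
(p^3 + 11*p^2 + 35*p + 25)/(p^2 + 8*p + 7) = (p^2 + 10*p + 25)/(p + 7)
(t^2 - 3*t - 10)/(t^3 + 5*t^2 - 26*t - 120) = (t + 2)/(t^2 + 10*t + 24)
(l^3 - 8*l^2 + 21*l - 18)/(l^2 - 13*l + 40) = (l^3 - 8*l^2 + 21*l - 18)/(l^2 - 13*l + 40)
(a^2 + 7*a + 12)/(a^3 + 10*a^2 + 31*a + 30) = (a + 4)/(a^2 + 7*a + 10)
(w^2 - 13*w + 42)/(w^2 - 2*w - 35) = (w - 6)/(w + 5)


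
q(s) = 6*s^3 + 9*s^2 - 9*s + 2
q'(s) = 18*s^2 + 18*s - 9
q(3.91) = 463.06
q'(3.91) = 336.57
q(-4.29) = -267.47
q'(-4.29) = 245.05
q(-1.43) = 15.73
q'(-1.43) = 2.07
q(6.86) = 2300.77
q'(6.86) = 961.55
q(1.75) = 45.97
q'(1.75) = 77.62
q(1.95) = 63.16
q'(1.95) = 94.54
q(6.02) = 1582.99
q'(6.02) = 751.69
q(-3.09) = -61.28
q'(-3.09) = 107.25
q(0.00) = 2.00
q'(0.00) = -9.00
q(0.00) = 2.00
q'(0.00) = -9.00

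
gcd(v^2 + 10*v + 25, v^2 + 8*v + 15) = v + 5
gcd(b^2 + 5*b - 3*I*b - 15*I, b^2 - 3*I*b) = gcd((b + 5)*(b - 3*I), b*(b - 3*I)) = b - 3*I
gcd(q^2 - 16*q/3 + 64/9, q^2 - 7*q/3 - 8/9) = q - 8/3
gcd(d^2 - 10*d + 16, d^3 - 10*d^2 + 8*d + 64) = d - 8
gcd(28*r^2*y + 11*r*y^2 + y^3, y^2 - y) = y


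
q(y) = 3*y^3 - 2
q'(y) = 9*y^2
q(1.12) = 2.21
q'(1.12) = 11.29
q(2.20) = 29.94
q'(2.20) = 43.56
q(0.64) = -1.21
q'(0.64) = 3.69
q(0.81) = -0.41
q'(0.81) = 5.90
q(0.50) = -1.62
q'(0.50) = 2.25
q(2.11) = 26.18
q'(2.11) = 40.07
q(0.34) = -1.88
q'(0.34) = 1.04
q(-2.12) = -30.58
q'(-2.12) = 40.45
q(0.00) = -2.00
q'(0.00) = 0.00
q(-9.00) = -2189.00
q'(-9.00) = 729.00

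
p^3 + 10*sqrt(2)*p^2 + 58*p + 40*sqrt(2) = (p + sqrt(2))*(p + 4*sqrt(2))*(p + 5*sqrt(2))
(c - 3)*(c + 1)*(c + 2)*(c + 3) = c^4 + 3*c^3 - 7*c^2 - 27*c - 18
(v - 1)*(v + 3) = v^2 + 2*v - 3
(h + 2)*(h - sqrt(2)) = h^2 - sqrt(2)*h + 2*h - 2*sqrt(2)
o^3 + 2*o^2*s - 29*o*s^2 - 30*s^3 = (o - 5*s)*(o + s)*(o + 6*s)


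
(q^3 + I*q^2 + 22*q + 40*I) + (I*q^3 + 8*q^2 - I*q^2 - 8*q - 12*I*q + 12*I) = q^3 + I*q^3 + 8*q^2 + 14*q - 12*I*q + 52*I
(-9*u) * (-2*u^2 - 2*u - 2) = 18*u^3 + 18*u^2 + 18*u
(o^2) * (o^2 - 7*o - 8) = o^4 - 7*o^3 - 8*o^2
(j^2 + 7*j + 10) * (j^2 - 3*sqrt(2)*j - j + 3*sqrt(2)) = j^4 - 3*sqrt(2)*j^3 + 6*j^3 - 18*sqrt(2)*j^2 + 3*j^2 - 9*sqrt(2)*j - 10*j + 30*sqrt(2)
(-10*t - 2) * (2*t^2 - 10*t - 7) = -20*t^3 + 96*t^2 + 90*t + 14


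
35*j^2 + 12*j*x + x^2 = (5*j + x)*(7*j + x)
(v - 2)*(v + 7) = v^2 + 5*v - 14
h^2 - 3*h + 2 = (h - 2)*(h - 1)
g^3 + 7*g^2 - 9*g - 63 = (g - 3)*(g + 3)*(g + 7)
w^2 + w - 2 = (w - 1)*(w + 2)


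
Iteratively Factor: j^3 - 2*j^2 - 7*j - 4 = (j + 1)*(j^2 - 3*j - 4) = (j + 1)^2*(j - 4)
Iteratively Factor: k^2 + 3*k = (k)*(k + 3)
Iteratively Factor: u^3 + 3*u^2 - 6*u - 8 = (u + 1)*(u^2 + 2*u - 8) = (u + 1)*(u + 4)*(u - 2)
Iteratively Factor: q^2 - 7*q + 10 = (q - 5)*(q - 2)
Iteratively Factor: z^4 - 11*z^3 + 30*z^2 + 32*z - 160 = (z - 4)*(z^3 - 7*z^2 + 2*z + 40) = (z - 4)^2*(z^2 - 3*z - 10) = (z - 5)*(z - 4)^2*(z + 2)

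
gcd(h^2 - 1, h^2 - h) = h - 1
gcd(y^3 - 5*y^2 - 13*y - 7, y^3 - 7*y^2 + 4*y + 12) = y + 1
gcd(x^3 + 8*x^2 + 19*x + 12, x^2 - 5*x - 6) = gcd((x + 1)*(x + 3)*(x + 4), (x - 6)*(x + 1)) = x + 1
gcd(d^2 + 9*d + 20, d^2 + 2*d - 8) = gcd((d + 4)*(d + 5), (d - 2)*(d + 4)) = d + 4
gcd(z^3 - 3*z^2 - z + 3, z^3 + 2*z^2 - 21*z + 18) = z^2 - 4*z + 3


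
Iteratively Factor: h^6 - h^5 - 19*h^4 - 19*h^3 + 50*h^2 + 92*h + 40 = (h - 2)*(h^5 + h^4 - 17*h^3 - 53*h^2 - 56*h - 20) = (h - 5)*(h - 2)*(h^4 + 6*h^3 + 13*h^2 + 12*h + 4) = (h - 5)*(h - 2)*(h + 1)*(h^3 + 5*h^2 + 8*h + 4) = (h - 5)*(h - 2)*(h + 1)*(h + 2)*(h^2 + 3*h + 2) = (h - 5)*(h - 2)*(h + 1)*(h + 2)^2*(h + 1)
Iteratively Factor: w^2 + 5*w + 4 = (w + 1)*(w + 4)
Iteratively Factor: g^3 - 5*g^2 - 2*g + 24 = (g - 3)*(g^2 - 2*g - 8) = (g - 3)*(g + 2)*(g - 4)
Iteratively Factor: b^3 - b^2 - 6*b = (b + 2)*(b^2 - 3*b) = b*(b + 2)*(b - 3)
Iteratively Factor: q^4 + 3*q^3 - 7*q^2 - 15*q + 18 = (q - 1)*(q^3 + 4*q^2 - 3*q - 18) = (q - 2)*(q - 1)*(q^2 + 6*q + 9) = (q - 2)*(q - 1)*(q + 3)*(q + 3)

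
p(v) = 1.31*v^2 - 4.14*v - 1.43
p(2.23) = -4.15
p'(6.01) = 11.61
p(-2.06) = 12.66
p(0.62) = -3.49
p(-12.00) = 236.89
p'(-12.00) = -35.58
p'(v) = 2.62*v - 4.14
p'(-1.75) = -8.72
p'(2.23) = 1.70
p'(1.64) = 0.16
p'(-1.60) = -8.33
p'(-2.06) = -9.54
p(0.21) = -2.24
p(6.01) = 21.01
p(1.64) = -4.70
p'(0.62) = -2.52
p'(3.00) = 3.72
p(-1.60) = 8.55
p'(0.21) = -3.59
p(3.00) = -2.06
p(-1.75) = 9.83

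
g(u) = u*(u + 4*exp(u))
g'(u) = u*(4*exp(u) + 1) + u + 4*exp(u)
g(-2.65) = 6.27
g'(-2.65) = -5.77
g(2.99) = 246.77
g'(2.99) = 323.36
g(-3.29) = 10.33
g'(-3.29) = -6.92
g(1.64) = 36.51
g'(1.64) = 57.72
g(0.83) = 8.30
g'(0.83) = 18.45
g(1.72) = 41.38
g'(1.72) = 64.20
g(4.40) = 1452.90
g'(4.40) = 1768.14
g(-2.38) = 4.78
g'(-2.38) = -5.27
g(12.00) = 7812373.99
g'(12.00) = 8463273.15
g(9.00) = 291792.02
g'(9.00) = 324141.36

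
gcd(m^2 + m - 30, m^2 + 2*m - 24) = m + 6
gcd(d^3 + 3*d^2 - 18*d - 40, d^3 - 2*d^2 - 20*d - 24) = d + 2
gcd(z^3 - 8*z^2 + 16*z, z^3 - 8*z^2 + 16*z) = z^3 - 8*z^2 + 16*z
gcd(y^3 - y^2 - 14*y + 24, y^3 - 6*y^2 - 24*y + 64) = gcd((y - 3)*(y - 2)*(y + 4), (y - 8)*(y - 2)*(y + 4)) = y^2 + 2*y - 8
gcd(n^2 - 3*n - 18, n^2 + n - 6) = n + 3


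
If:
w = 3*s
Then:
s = w/3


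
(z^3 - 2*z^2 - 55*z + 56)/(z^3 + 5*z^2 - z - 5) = (z^2 - z - 56)/(z^2 + 6*z + 5)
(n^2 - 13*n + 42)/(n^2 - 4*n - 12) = (n - 7)/(n + 2)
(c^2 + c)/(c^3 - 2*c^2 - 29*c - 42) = c*(c + 1)/(c^3 - 2*c^2 - 29*c - 42)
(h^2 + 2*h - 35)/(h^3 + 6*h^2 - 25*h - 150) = (h + 7)/(h^2 + 11*h + 30)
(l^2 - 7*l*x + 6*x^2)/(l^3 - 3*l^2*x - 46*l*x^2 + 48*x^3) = (-l + 6*x)/(-l^2 + 2*l*x + 48*x^2)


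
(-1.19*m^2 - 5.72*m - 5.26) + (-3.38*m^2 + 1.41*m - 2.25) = -4.57*m^2 - 4.31*m - 7.51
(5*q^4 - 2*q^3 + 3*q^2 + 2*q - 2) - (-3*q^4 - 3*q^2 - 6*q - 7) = 8*q^4 - 2*q^3 + 6*q^2 + 8*q + 5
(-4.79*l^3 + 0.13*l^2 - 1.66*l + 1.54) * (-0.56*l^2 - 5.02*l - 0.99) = 2.6824*l^5 + 23.973*l^4 + 5.0191*l^3 + 7.3421*l^2 - 6.0874*l - 1.5246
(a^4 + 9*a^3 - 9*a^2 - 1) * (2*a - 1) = 2*a^5 + 17*a^4 - 27*a^3 + 9*a^2 - 2*a + 1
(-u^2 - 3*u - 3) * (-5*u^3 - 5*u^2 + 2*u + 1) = 5*u^5 + 20*u^4 + 28*u^3 + 8*u^2 - 9*u - 3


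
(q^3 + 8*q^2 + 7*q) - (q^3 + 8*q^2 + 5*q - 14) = 2*q + 14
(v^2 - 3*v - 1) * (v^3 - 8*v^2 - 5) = v^5 - 11*v^4 + 23*v^3 + 3*v^2 + 15*v + 5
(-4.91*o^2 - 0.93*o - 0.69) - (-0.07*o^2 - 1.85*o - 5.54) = -4.84*o^2 + 0.92*o + 4.85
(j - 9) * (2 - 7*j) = -7*j^2 + 65*j - 18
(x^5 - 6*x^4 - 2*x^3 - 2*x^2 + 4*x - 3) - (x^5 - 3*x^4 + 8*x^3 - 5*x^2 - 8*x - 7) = -3*x^4 - 10*x^3 + 3*x^2 + 12*x + 4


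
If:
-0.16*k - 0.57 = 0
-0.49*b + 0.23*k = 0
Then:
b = -1.67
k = -3.56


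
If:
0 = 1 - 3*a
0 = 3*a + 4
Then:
No Solution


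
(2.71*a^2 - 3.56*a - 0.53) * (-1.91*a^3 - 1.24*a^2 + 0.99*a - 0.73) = -5.1761*a^5 + 3.4392*a^4 + 8.1096*a^3 - 4.8455*a^2 + 2.0741*a + 0.3869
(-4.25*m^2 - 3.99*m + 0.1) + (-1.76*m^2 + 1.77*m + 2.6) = -6.01*m^2 - 2.22*m + 2.7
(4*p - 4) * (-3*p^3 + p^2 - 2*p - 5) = -12*p^4 + 16*p^3 - 12*p^2 - 12*p + 20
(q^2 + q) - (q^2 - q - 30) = 2*q + 30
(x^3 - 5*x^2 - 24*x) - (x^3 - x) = -5*x^2 - 23*x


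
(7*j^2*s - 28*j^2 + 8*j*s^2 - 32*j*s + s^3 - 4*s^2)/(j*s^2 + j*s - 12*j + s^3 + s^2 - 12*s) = (7*j*s - 28*j + s^2 - 4*s)/(s^2 + s - 12)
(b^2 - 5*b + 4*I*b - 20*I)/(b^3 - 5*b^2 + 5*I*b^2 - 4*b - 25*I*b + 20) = 1/(b + I)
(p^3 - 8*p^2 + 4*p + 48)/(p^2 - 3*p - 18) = (p^2 - 2*p - 8)/(p + 3)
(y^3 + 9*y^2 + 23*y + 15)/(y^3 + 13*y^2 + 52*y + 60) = (y^2 + 4*y + 3)/(y^2 + 8*y + 12)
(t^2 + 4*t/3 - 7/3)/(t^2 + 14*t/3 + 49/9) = 3*(t - 1)/(3*t + 7)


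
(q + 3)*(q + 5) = q^2 + 8*q + 15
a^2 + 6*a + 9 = (a + 3)^2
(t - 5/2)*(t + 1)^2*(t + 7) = t^4 + 13*t^3/2 - 15*t^2/2 - 61*t/2 - 35/2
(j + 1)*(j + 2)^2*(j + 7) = j^4 + 12*j^3 + 43*j^2 + 60*j + 28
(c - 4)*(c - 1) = c^2 - 5*c + 4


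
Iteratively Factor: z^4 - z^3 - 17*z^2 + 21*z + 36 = (z - 3)*(z^3 + 2*z^2 - 11*z - 12) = (z - 3)*(z + 1)*(z^2 + z - 12) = (z - 3)*(z + 1)*(z + 4)*(z - 3)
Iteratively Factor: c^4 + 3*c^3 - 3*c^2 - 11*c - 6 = (c + 3)*(c^3 - 3*c - 2) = (c + 1)*(c + 3)*(c^2 - c - 2) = (c + 1)^2*(c + 3)*(c - 2)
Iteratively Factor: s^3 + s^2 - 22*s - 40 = (s + 2)*(s^2 - s - 20) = (s - 5)*(s + 2)*(s + 4)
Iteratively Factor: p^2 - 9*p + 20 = (p - 5)*(p - 4)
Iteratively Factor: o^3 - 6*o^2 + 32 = (o - 4)*(o^2 - 2*o - 8) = (o - 4)*(o + 2)*(o - 4)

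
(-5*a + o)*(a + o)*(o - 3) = -5*a^2*o + 15*a^2 - 4*a*o^2 + 12*a*o + o^3 - 3*o^2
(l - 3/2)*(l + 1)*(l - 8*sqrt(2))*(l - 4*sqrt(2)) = l^4 - 12*sqrt(2)*l^3 - l^3/2 + 6*sqrt(2)*l^2 + 125*l^2/2 - 32*l + 18*sqrt(2)*l - 96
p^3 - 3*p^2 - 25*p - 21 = (p - 7)*(p + 1)*(p + 3)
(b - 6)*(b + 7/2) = b^2 - 5*b/2 - 21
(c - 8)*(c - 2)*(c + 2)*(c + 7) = c^4 - c^3 - 60*c^2 + 4*c + 224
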